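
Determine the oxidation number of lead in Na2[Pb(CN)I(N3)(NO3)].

2 sodium outside the brackets (+1 each) → the complex ion is 2−.
Ligand charges: 1×NO3 = -1; 1×N3 = -1; 1×I = -1; 1×CN = -1; sum -4.
Pb + (-4) = 2− ⇒ Pb is +2.

+2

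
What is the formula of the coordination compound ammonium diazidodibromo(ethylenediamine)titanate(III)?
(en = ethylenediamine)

Ligands: 2 bromo (Br, -1), 2 azido (N3, -1), 1 ethylenediamine (en, neutral). Ligand charge sum = -4.
With Ti in oxidation state +3, the complex ion is [Ti...]^1−.
Charge balance with ammonium (+1) requires 1 complex ion per 1 ammonium.

NH4[TiBr2(en)(N3)2]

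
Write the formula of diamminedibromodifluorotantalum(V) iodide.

[TaBr2F2(NH3)2]I

Ligands: 2 fluoro (F, -1), 2 bromo (Br, -1), 2 ammine (NH3, neutral). Ligand charge sum = -4.
With Ta in oxidation state +5, the complex ion is [Ta...]^1+.
Charge balance with iodide (-1) requires 1 complex ion per 1 iodide.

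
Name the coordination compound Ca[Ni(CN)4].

calcium tetracyanonickelate(II)

The 1 calcium counter-ion carries a total charge of +2, so each complex ion is 2−.
Ligand charges: 4×cyano (-1 each); total -4. So Ni + (-4) = 2−, giving Ni = +2.
The complex ion is anionic, so nickel takes the -ate form nickelate(II).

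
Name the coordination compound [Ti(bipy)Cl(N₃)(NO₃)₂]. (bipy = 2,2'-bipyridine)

There is no counter-ion, so the complex is neutral overall.
Ligand charges: 2×nitrato (-1 each), 1×azido (-1 each), 1×2,2'-bipyridine (neutral), 1×chloro (-1 each); total -4. So Ti + (-4) = 0, giving Ti = +4.
Ligands are named alphabetically: azido before bipyridine before chloro before nitrato.

azido(2,2'-bipyridine)chlorodinitratotitanium(IV)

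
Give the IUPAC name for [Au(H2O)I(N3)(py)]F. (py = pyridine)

aquaazidoiodo(pyridine)gold(III) fluoride

The 1 fluoride counter-ion carries a total charge of -1, so each complex ion is 1+.
Ligand charges: 1×aqua (neutral), 1×pyridine (neutral), 1×iodo (-1 each), 1×azido (-1 each); total -2. So Au + (-2) = 1+, giving Au = +3.
Ligands are named alphabetically: aqua before azido before iodo before pyridine.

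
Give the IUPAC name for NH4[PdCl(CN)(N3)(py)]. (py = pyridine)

ammonium azidochlorocyano(pyridine)palladate(II)

The 1 ammonium counter-ion carries a total charge of +1, so each complex ion is 1−.
Ligand charges: 1×chloro (-1 each), 1×pyridine (neutral), 1×cyano (-1 each), 1×azido (-1 each); total -3. So Pd + (-3) = 1−, giving Pd = +2.
The complex ion is anionic, so palladium takes the -ate form palladate(II).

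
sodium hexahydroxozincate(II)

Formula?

Ligands: 6 hydroxo (OH, -1). Ligand charge sum = -6.
Charge balance with sodium (+1) requires 1 complex ion per 4 sodium.

Na4[Zn(OH)6]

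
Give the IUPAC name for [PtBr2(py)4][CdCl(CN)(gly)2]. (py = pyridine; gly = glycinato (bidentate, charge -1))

dibromotetrakis(pyridine)platinum(IV) chlorocyanobis(glycinato)cadmate(II)

Both ions are complex: the cation is named first with the plain metal name, the anion second with the -ate form; each ion's ligands are alphabetised independently.
Cadmium is always +2 in its complexes; the anion's ligand charges sum to -4, so the complex anion is 2−.
A 1:1 salt means the cation carries the equal and opposite charge, 2+.
Cation: ligand charges sum to -2; for the ion to be 2+, Pt = +4.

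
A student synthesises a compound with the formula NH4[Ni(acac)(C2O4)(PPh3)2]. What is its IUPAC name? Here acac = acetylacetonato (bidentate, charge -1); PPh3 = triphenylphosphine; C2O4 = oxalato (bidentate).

ammonium (acetylacetonato)oxalatobis(triphenylphosphine)nickelate(II)

The 1 ammonium counter-ion carries a total charge of +1, so each complex ion is 1−.
Ligand charges: 1×acetylacetonato (-1 each), 2×triphenylphosphine (neutral), 1×oxalato (-2 each); total -3. So Ni + (-3) = 1−, giving Ni = +2.
The complex ion is anionic, so nickel takes the -ate form nickelate(II).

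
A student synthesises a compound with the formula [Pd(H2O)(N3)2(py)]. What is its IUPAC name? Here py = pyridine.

There is no counter-ion, so the complex is neutral overall.
Ligand charges: 2×azido (-1 each), 1×pyridine (neutral), 1×aqua (neutral); total -2. So Pd + (-2) = 0, giving Pd = +2.
Ligands are named alphabetically: aqua before azido before pyridine.

aquadiazido(pyridine)palladium(II)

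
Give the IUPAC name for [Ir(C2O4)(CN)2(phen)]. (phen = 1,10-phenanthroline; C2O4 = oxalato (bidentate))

dicyanooxalato(1,10-phenanthroline)iridium(IV)

There is no counter-ion, so the complex is neutral overall.
Ligand charges: 1×1,10-phenanthroline (neutral), 2×cyano (-1 each), 1×oxalato (-2 each); total -4. So Ir + (-4) = 0, giving Ir = +4.
Ligands are named alphabetically: cyano before oxalato before phenanthroline.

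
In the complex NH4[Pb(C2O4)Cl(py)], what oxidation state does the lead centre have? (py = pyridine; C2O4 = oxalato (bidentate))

+2

1 ammonium outside the brackets (+1 each) → the complex ion is 1−.
Ligand charges: 1×py neutral; 1×C2O4 = -2; 1×Cl = -1; sum -3.
Pb + (-3) = 1− ⇒ Pb is +2.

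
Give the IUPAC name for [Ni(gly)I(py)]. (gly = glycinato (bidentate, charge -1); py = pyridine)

(glycinato)iodo(pyridine)nickel(II)

There is no counter-ion, so the complex is neutral overall.
Ligand charges: 1×glycinato (-1 each), 1×iodo (-1 each), 1×pyridine (neutral); total -2. So Ni + (-2) = 0, giving Ni = +2.
Ligands are named alphabetically: glycinato before iodo before pyridine.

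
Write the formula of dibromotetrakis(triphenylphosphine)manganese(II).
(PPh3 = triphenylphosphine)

[MnBr2(PPh3)4]

Ligands: 2 bromo (Br, -1), 4 triphenylphosphine (PPh3, neutral). Ligand charge sum = -2.
With Mn in oxidation state +2, the complex ion is [Mn...].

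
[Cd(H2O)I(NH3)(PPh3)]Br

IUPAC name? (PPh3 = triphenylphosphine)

The 1 bromide counter-ion carries a total charge of -1, so each complex ion is 1+.
Ligand charges: 1×triphenylphosphine (neutral), 1×iodo (-1 each), 1×aqua (neutral), 1×ammine (neutral); total -1. So Cd + (-1) = 1+, giving Cd = +2.
Ligands are named alphabetically: ammine before aqua before iodo before triphenylphosphine.

ammineaquaiodo(triphenylphosphine)cadmium(II) bromide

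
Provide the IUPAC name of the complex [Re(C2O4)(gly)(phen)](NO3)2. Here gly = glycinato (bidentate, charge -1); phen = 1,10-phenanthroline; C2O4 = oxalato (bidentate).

(glycinato)oxalato(1,10-phenanthroline)rhenium(V) nitrate

The 2 nitrate counter-ions carry a total charge of -2, so each complex ion is 2+.
Ligand charges: 1×glycinato (-1 each), 1×1,10-phenanthroline (neutral), 1×oxalato (-2 each); total -3. So Re + (-3) = 2+, giving Re = +5.
Ligands are named alphabetically: glycinato before oxalato before phenanthroline.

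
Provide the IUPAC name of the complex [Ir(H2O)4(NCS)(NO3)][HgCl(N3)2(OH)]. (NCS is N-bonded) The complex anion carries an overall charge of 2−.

tetraaquaisothiocyanatonitratoiridium(IV) diazidochlorohydroxomercurate(II)

The complex anion is given as 2−; its ligand charges sum to -4, so Hg = +2.
A 1:1 salt means the cation carries the equal and opposite charge, 2+.
Cation: ligand charges sum to -2; for the ion to be 2+, Ir = +4.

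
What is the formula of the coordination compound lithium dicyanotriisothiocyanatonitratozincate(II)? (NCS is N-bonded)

Ligands: 1 nitrato (NO3, -1), 2 cyano (CN, -1), 3 isothiocyanato (NCS, -1). Ligand charge sum = -6.
With Zn in oxidation state +2, the complex ion is [Zn...]^4−.
Charge balance with lithium (+1) requires 1 complex ion per 4 lithium.

Li4[Zn(CN)2(NCS)3(NO3)]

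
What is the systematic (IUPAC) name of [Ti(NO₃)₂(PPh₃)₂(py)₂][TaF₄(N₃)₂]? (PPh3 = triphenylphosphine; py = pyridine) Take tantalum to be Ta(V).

Both ions are complex: the cation is named first with the plain metal name, the anion second with the -ate form; each ion's ligands are alphabetised independently.
Ta is given as +5; the anion's ligand charges sum to -6, so the complex anion is 1−.
A 1:1 salt means the cation carries the equal and opposite charge, 1+.
Cation: ligand charges sum to -2; for the ion to be 1+, Ti = +3.

dinitratobis(pyridine)bis(triphenylphosphine)titanium(III) diazidotetrafluorotantalate(V)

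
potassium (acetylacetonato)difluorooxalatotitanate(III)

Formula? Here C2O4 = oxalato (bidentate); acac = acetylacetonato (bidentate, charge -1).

Ligands: 1 oxalato (C2O4, -2), 2 fluoro (F, -1), 1 acetylacetonato (acac, -1). Ligand charge sum = -5.
With Ti in oxidation state +3, the complex ion is [Ti...]^2−.
Charge balance with potassium (+1) requires 1 complex ion per 2 potassium.

K2[Ti(acac)(C2O4)F2]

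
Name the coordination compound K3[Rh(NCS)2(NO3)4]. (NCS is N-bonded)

potassium diisothiocyanatotetranitratorhodate(III)

The 3 potassium counter-ions carry a total charge of +3, so each complex ion is 3−.
Ligand charges: 4×nitrato (-1 each), 2×isothiocyanato (-1 each); total -6. So Rh + (-6) = 3−, giving Rh = +3.
The complex ion is anionic, so rhodium takes the -ate form rhodate(III).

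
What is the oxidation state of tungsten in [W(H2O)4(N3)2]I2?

2 iodide outside the brackets (-1 each) → the complex ion is 2+.
Ligand charges: 2×N3 = -2; 4×H2O neutral; sum -2.
W + (-2) = 2+ ⇒ W is +4.

+4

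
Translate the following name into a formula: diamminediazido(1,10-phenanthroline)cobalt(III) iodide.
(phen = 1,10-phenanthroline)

Ligands: 2 ammine (NH3, neutral), 2 azido (N3, -1), 1 1,10-phenanthroline (phen, neutral). Ligand charge sum = -2.
With Co in oxidation state +3, the complex ion is [Co...]^1+.
Charge balance with iodide (-1) requires 1 complex ion per 1 iodide.

[Co(N3)2(NH3)2(phen)]I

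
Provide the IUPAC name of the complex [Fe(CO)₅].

pentacarbonyliron(0)

There is no counter-ion, so the complex is neutral overall.
Ligand charges: 5×carbonyl (neutral); total 0. So Fe + (0) = 0, giving Fe = 0.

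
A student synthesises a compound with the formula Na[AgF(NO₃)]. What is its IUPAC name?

The 1 sodium counter-ion carries a total charge of +1, so each complex ion is 1−.
Ligand charges: 1×fluoro (-1 each), 1×nitrato (-1 each); total -2. So Ag + (-2) = 1−, giving Ag = +1.
The complex ion is anionic, so silver takes the -ate form argentate(I).

sodium fluoronitratoargentate(I)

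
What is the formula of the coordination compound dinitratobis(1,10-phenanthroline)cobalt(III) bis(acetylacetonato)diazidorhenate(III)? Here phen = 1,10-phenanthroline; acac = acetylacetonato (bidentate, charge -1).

Cation [Co…]: ligand charges -2, Co(III) ⇒ ion charge 1+.
Anion [Re…]: ligand charges -4, Re(III) ⇒ ion charge 1−.
One 1+ cation balances one 1− anion.

[Co(NO3)2(phen)2][Re(acac)2(N3)2]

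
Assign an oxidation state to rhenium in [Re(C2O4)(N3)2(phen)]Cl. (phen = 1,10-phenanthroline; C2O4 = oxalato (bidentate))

1 chloride outside the brackets (-1 each) → the complex ion is 1+.
Ligand charges: 1×phen neutral; 1×C2O4 = -2; 2×N3 = -2; sum -4.
Re + (-4) = 1+ ⇒ Re is +5.

+5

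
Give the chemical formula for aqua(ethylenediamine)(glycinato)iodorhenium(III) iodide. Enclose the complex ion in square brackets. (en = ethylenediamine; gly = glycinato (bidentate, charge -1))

Ligands: 1 iodo (I, -1), 1 aqua (H2O, neutral), 1 ethylenediamine (en, neutral), 1 glycinato (gly, -1). Ligand charge sum = -2.
With Re in oxidation state +3, the complex ion is [Re...]^1+.
Charge balance with iodide (-1) requires 1 complex ion per 1 iodide.

[Re(en)(gly)(H2O)I]I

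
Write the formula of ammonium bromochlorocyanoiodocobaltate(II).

(NH4)2[CoBrCl(CN)I]

Ligands: 1 bromo (Br, -1), 1 chloro (Cl, -1), 1 cyano (CN, -1), 1 iodo (I, -1). Ligand charge sum = -4.
Charge balance with ammonium (+1) requires 1 complex ion per 2 ammonium.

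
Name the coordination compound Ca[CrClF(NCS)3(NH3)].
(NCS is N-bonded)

calcium amminechlorofluorotriisothiocyanatochromate(III)

The 1 calcium counter-ion carries a total charge of +2, so each complex ion is 2−.
Ligand charges: 3×isothiocyanato (-1 each), 1×chloro (-1 each), 1×fluoro (-1 each), 1×ammine (neutral); total -5. So Cr + (-5) = 2−, giving Cr = +3.
Ligands are named alphabetically: ammine before chloro before fluoro before isothiocyanato.
The complex ion is anionic, so chromium takes the -ate form chromate(III).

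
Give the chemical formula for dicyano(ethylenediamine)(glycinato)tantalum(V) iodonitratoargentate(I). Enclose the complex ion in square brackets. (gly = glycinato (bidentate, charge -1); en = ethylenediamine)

[Ta(CN)2(en)(gly)][AgI(NO3)]2

Cation [Ta…]: ligand charges -3, Ta(V) ⇒ ion charge 2+.
Anion [Ag…]: ligand charges -2, Ag(I) ⇒ ion charge 1−.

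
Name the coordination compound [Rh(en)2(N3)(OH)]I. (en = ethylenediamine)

The 1 iodide counter-ion carries a total charge of -1, so each complex ion is 1+.
Ligand charges: 1×hydroxo (-1 each), 2×ethylenediamine (neutral), 1×azido (-1 each); total -2. So Rh + (-2) = 1+, giving Rh = +3.
Ligands are named alphabetically: azido before ethylenediamine before hydroxo.

azidobis(ethylenediamine)hydroxorhodium(III) iodide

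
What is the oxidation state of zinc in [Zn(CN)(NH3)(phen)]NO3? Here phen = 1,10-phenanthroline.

+2

1 nitrate outside the brackets (-1 each) → the complex ion is 1+.
Ligand charges: 1×CN = -1; 1×phen neutral; 1×NH3 neutral; sum -1.
Zn + (-1) = 1+ ⇒ Zn is +2.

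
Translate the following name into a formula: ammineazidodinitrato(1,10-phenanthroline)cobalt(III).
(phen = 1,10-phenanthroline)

Ligands: 1 ammine (NH3, neutral), 1 1,10-phenanthroline (phen, neutral), 2 nitrato (NO3, -1), 1 azido (N3, -1). Ligand charge sum = -3.
With Co in oxidation state +3, the complex ion is [Co...].

[Co(N3)(NH3)(NO3)2(phen)]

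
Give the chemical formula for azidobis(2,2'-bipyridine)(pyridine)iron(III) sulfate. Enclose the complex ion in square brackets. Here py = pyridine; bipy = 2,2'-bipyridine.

Ligands: 1 pyridine (py, neutral), 1 azido (N3, -1), 2 2,2'-bipyridine (bipy, neutral). Ligand charge sum = -1.
With Fe in oxidation state +3, the complex ion is [Fe...]^2+.
Charge balance with sulfate (-2) requires 1 complex ion per 1 sulfate.

[Fe(bipy)2(N3)(py)]SO4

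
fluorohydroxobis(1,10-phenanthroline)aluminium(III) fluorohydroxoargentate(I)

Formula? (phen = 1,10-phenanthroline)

Cation [Al…]: ligand charges -2, Al(III) ⇒ ion charge 1+.
Anion [Ag…]: ligand charges -2, Ag(I) ⇒ ion charge 1−.
One 1+ cation balances one 1− anion.

[AlF(OH)(phen)2][AgF(OH)]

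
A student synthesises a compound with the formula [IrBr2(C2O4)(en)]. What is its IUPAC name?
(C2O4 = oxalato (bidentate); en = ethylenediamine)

There is no counter-ion, so the complex is neutral overall.
Ligand charges: 1×oxalato (-2 each), 2×bromo (-1 each), 1×ethylenediamine (neutral); total -4. So Ir + (-4) = 0, giving Ir = +4.
Ligands are named alphabetically: bromo before ethylenediamine before oxalato.

dibromo(ethylenediamine)oxalatoiridium(IV)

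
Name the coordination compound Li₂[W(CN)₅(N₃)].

lithium azidopentacyanotungstate(IV)

The 2 lithium counter-ions carry a total charge of +2, so each complex ion is 2−.
Ligand charges: 1×azido (-1 each), 5×cyano (-1 each); total -6. So W + (-6) = 2−, giving W = +4.
Ligands are named alphabetically: azido before cyano.
The complex ion is anionic, so tungsten takes the -ate form tungstate(IV).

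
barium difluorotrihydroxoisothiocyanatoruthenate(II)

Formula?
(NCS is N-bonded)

Ba2[RuF2(NCS)(OH)3]

Ligands: 2 fluoro (F, -1), 1 isothiocyanato (NCS, -1), 3 hydroxo (OH, -1). Ligand charge sum = -6.
With Ru in oxidation state +2, the complex ion is [Ru...]^4−.
Charge balance with barium (+2) requires 1 complex ion per 2 barium.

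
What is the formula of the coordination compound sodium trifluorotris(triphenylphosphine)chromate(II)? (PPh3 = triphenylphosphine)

Ligands: 3 triphenylphosphine (PPh3, neutral), 3 fluoro (F, -1). Ligand charge sum = -3.
With Cr in oxidation state +2, the complex ion is [Cr...]^1−.
Charge balance with sodium (+1) requires 1 complex ion per 1 sodium.

Na[CrF3(PPh3)3]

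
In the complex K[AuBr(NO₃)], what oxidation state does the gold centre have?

+1

1 potassium outside the brackets (+1 each) → the complex ion is 1−.
Ligand charges: 1×Br = -1; 1×NO3 = -1; sum -2.
Au + (-2) = 1− ⇒ Au is +1.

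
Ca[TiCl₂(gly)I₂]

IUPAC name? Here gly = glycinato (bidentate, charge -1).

calcium dichloro(glycinato)diiodotitanate(III)

The 1 calcium counter-ion carries a total charge of +2, so each complex ion is 2−.
Ligand charges: 1×glycinato (-1 each), 2×chloro (-1 each), 2×iodo (-1 each); total -5. So Ti + (-5) = 2−, giving Ti = +3.
The complex ion is anionic, so titanium takes the -ate form titanate(III).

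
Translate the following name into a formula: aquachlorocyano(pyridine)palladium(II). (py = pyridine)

Ligands: 1 aqua (H2O, neutral), 1 pyridine (py, neutral), 1 chloro (Cl, -1), 1 cyano (CN, -1). Ligand charge sum = -2.
With Pd in oxidation state +2, the complex ion is [Pd...].

[PdCl(CN)(H2O)(py)]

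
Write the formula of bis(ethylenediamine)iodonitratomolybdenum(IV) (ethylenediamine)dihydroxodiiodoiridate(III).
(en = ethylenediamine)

Cation [Mo…]: ligand charges -2, Mo(IV) ⇒ ion charge 2+.
Anion [Ir…]: ligand charges -4, Ir(III) ⇒ ion charge 1−.
One 2+ cation requires 2 of the 1− anion.

[Mo(en)2I(NO3)][Ir(en)I2(OH)2]2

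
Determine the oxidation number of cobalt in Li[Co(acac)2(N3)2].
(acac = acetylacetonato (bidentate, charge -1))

1 lithium outside the brackets (+1 each) → the complex ion is 1−.
Ligand charges: 2×N3 = -2; 2×acac = -2; sum -4.
Co + (-4) = 1− ⇒ Co is +3.

+3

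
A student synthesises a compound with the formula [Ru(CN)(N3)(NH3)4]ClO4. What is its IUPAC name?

tetraammineazidocyanoruthenium(III) perchlorate

The 1 perchlorate counter-ion carries a total charge of -1, so each complex ion is 1+.
Ligand charges: 4×ammine (neutral), 1×cyano (-1 each), 1×azido (-1 each); total -2. So Ru + (-2) = 1+, giving Ru = +3.
Ligands are named alphabetically: ammine before azido before cyano.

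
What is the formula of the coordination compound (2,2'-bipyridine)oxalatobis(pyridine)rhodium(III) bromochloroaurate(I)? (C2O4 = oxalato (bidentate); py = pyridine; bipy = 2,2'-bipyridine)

[Rh(bipy)(C2O4)(py)2][AuBrCl]

Cation [Rh…]: ligand charges -2, Rh(III) ⇒ ion charge 1+.
Anion [Au…]: ligand charges -2, Au(I) ⇒ ion charge 1−.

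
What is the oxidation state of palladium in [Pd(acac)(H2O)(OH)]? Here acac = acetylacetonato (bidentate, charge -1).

+2

No counter-ion: the bracketed complex is neutral.
Ligand charges: 1×OH = -1; 1×H2O neutral; 1×acac = -1; sum -2.
Pd + (-2) = 0 ⇒ Pd is +2.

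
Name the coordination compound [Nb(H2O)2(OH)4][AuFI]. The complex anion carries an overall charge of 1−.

The complex anion is given as 1−; its ligand charges sum to -2, so Au = +1.
A 1:1 salt means the cation carries the equal and opposite charge, 1+.
Cation: ligand charges sum to -4; for the ion to be 1+, Nb = +5.

diaquatetrahydroxoniobium(V) fluoroiodoaurate(I)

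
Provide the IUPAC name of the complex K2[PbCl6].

The 2 potassium counter-ions carry a total charge of +2, so each complex ion is 2−.
Ligand charges: 6×chloro (-1 each); total -6. So Pb + (-6) = 2−, giving Pb = +4.
The complex ion is anionic, so lead takes the -ate form plumbate(IV).

potassium hexachloroplumbate(IV)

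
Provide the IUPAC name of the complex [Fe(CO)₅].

There is no counter-ion, so the complex is neutral overall.
Ligand charges: 5×carbonyl (neutral); total 0. So Fe + (0) = 0, giving Fe = 0.

pentacarbonyliron(0)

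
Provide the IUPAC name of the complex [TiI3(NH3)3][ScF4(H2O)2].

Both ions are complex: the cation is named first with the plain metal name, the anion second with the -ate form; each ion's ligands are alphabetised independently.
Scandium is always +3 in its complexes; the anion's ligand charges sum to -4, so the complex anion is 1−.
A 1:1 salt means the cation carries the equal and opposite charge, 1+.
Cation: ligand charges sum to -3; for the ion to be 1+, Ti = +4.

triamminetriiodotitanium(IV) diaquatetrafluoroscandate(III)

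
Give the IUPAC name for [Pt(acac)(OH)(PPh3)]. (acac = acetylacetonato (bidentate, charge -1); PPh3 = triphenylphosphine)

There is no counter-ion, so the complex is neutral overall.
Ligand charges: 1×acetylacetonato (-1 each), 1×hydroxo (-1 each), 1×triphenylphosphine (neutral); total -2. So Pt + (-2) = 0, giving Pt = +2.
Ligands are named alphabetically: acetylacetonato before hydroxo before triphenylphosphine.

(acetylacetonato)hydroxo(triphenylphosphine)platinum(II)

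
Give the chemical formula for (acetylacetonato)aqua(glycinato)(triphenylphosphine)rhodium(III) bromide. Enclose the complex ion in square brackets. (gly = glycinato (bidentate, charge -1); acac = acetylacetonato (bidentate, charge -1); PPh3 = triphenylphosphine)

[Rh(acac)(gly)(H2O)(PPh3)]Br

Ligands: 1 glycinato (gly, -1), 1 acetylacetonato (acac, -1), 1 aqua (H2O, neutral), 1 triphenylphosphine (PPh3, neutral). Ligand charge sum = -2.
Charge balance with bromide (-1) requires 1 complex ion per 1 bromide.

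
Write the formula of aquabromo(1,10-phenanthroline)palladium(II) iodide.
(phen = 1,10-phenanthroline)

Ligands: 1 aqua (H2O, neutral), 1 bromo (Br, -1), 1 1,10-phenanthroline (phen, neutral). Ligand charge sum = -1.
With Pd in oxidation state +2, the complex ion is [Pd...]^1+.
Charge balance with iodide (-1) requires 1 complex ion per 1 iodide.

[PdBr(H2O)(phen)]I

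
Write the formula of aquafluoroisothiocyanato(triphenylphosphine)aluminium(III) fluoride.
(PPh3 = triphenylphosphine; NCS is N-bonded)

Ligands: 1 triphenylphosphine (PPh3, neutral), 1 aqua (H2O, neutral), 1 isothiocyanato (NCS, -1), 1 fluoro (F, -1). Ligand charge sum = -2.
Charge balance with fluoride (-1) requires 1 complex ion per 1 fluoride.

[AlF(H2O)(NCS)(PPh3)]F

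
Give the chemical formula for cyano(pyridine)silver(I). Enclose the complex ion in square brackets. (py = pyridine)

Ligands: 1 pyridine (py, neutral), 1 cyano (CN, -1). Ligand charge sum = -1.
With Ag in oxidation state +1, the complex ion is [Ag...].

[Ag(CN)(py)]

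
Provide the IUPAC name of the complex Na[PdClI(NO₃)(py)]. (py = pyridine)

The 1 sodium counter-ion carries a total charge of +1, so each complex ion is 1−.
Ligand charges: 1×iodo (-1 each), 1×chloro (-1 each), 1×pyridine (neutral), 1×nitrato (-1 each); total -3. So Pd + (-3) = 1−, giving Pd = +2.
The complex ion is anionic, so palladium takes the -ate form palladate(II).

sodium chloroiodonitrato(pyridine)palladate(II)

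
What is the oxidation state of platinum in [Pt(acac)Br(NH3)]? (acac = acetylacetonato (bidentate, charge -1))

No counter-ion: the bracketed complex is neutral.
Ligand charges: 1×Br = -1; 1×NH3 neutral; 1×acac = -1; sum -2.
Pt + (-2) = 0 ⇒ Pt is +2.

+2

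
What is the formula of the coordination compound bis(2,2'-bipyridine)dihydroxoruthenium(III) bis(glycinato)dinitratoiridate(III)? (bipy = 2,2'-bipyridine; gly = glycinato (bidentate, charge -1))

Cation [Ru…]: ligand charges -2, Ru(III) ⇒ ion charge 1+.
Anion [Ir…]: ligand charges -4, Ir(III) ⇒ ion charge 1−.

[Ru(bipy)2(OH)2][Ir(gly)2(NO3)2]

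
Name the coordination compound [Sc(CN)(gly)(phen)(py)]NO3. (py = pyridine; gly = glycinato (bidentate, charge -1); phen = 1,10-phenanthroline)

The 1 nitrate counter-ion carries a total charge of -1, so each complex ion is 1+.
Ligand charges: 1×pyridine (neutral), 1×glycinato (-1 each), 1×1,10-phenanthroline (neutral), 1×cyano (-1 each); total -2. So Sc + (-2) = 1+, giving Sc = +3.
Ligands are named alphabetically: cyano before glycinato before phenanthroline before pyridine.

cyano(glycinato)(1,10-phenanthroline)(pyridine)scandium(III) nitrate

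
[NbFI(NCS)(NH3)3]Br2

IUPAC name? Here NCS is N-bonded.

The 2 bromide counter-ions carry a total charge of -2, so each complex ion is 2+.
Ligand charges: 3×ammine (neutral), 1×isothiocyanato (-1 each), 1×iodo (-1 each), 1×fluoro (-1 each); total -3. So Nb + (-3) = 2+, giving Nb = +5.
Ligands are named alphabetically: ammine before fluoro before iodo before isothiocyanato.

triamminefluoroiodoisothiocyanatoniobium(V) bromide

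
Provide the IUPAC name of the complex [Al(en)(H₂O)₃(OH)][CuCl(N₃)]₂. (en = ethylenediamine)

triaqua(ethylenediamine)hydroxoaluminium(III) azidochlorocuprate(I)

Aluminium is always +3 in its complexes; the cation's ligand charges sum to -1, so the complex cation is 2+.
With 2 anions per cation, each anion must be 2/2 = 1−.
Anion: ligand charges sum to -2; for the ion to be 1−, Cu = +1.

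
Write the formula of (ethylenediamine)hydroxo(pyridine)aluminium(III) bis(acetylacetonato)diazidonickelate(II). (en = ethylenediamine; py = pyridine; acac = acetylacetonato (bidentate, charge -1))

Cation [Al…]: ligand charges -1, Al(III) ⇒ ion charge 2+.
Anion [Ni…]: ligand charges -4, Ni(II) ⇒ ion charge 2−.
One 2+ cation balances one 2− anion.

[Al(en)(OH)(py)][Ni(acac)2(N3)2]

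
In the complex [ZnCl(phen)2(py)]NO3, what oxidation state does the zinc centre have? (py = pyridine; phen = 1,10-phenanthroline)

+2

1 nitrate outside the brackets (-1 each) → the complex ion is 1+.
Ligand charges: 1×py neutral; 2×phen neutral; 1×Cl = -1; sum -1.
Zn + (-1) = 1+ ⇒ Zn is +2.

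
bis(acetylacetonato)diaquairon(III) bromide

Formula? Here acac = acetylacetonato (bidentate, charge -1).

[Fe(acac)2(H2O)2]Br

Ligands: 2 acetylacetonato (acac, -1), 2 aqua (H2O, neutral). Ligand charge sum = -2.
With Fe in oxidation state +3, the complex ion is [Fe...]^1+.
Charge balance with bromide (-1) requires 1 complex ion per 1 bromide.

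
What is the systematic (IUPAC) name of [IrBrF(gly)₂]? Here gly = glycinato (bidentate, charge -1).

There is no counter-ion, so the complex is neutral overall.
Ligand charges: 1×bromo (-1 each), 1×fluoro (-1 each), 2×glycinato (-1 each); total -4. So Ir + (-4) = 0, giving Ir = +4.
Ligands are named alphabetically: bromo before fluoro before glycinato.

bromofluorobis(glycinato)iridium(IV)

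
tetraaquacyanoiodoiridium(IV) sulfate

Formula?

Ligands: 1 cyano (CN, -1), 1 iodo (I, -1), 4 aqua (H2O, neutral). Ligand charge sum = -2.
With Ir in oxidation state +4, the complex ion is [Ir...]^2+.
Charge balance with sulfate (-2) requires 1 complex ion per 1 sulfate.

[Ir(CN)(H2O)4I]SO4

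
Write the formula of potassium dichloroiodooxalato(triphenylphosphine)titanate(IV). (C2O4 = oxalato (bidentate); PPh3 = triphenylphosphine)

K[Ti(C2O4)Cl2I(PPh3)]

Ligands: 2 chloro (Cl, -1), 1 oxalato (C2O4, -2), 1 iodo (I, -1), 1 triphenylphosphine (PPh3, neutral). Ligand charge sum = -5.
With Ti in oxidation state +4, the complex ion is [Ti...]^1−.
Charge balance with potassium (+1) requires 1 complex ion per 1 potassium.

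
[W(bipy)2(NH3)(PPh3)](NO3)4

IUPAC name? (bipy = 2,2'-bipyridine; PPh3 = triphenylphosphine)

The 4 nitrate counter-ions carry a total charge of -4, so each complex ion is 4+.
Ligand charges: 2×2,2'-bipyridine (neutral), 1×triphenylphosphine (neutral), 1×ammine (neutral); total 0. So W + (0) = 4+, giving W = +4.
Ligands are named alphabetically: ammine before bipyridine before triphenylphosphine.

amminebis(2,2'-bipyridine)(triphenylphosphine)tungsten(IV) nitrate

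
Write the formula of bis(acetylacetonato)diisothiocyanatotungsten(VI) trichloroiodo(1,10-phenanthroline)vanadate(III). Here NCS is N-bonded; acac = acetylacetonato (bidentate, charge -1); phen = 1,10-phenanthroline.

[W(acac)2(NCS)2][VCl3I(phen)]2

Cation [W…]: ligand charges -4, W(VI) ⇒ ion charge 2+.
Anion [V…]: ligand charges -4, V(III) ⇒ ion charge 1−.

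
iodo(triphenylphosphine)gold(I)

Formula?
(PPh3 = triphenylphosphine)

[AuI(PPh3)]

Ligands: 1 iodo (I, -1), 1 triphenylphosphine (PPh3, neutral). Ligand charge sum = -1.
With Au in oxidation state +1, the complex ion is [Au...].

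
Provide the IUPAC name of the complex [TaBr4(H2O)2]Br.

diaquatetrabromotantalum(V) bromide

The 1 bromide counter-ion carries a total charge of -1, so each complex ion is 1+.
Ligand charges: 2×aqua (neutral), 4×bromo (-1 each); total -4. So Ta + (-4) = 1+, giving Ta = +5.
Ligands are named alphabetically: aqua before bromo.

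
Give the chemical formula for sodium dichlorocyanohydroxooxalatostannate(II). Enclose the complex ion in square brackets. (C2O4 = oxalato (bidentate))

Ligands: 1 oxalato (C2O4, -2), 2 chloro (Cl, -1), 1 cyano (CN, -1), 1 hydroxo (OH, -1). Ligand charge sum = -6.
With Sn in oxidation state +2, the complex ion is [Sn...]^4−.
Charge balance with sodium (+1) requires 1 complex ion per 4 sodium.

Na4[Sn(C2O4)Cl2(CN)(OH)]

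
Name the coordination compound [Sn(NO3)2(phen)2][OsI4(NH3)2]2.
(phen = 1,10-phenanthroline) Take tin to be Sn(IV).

dinitratobis(1,10-phenanthroline)tin(IV) diamminetetraiodoosmate(III)

Both ions are complex: the cation is named first with the plain metal name, the anion second with the -ate form; each ion's ligands are alphabetised independently.
Sn is given as +4; the cation's ligand charges sum to -2, so the complex cation is 2+.
With 2 anions per cation, each anion must be 2/2 = 1−.
Anion: ligand charges sum to -4; for the ion to be 1−, Os = +3.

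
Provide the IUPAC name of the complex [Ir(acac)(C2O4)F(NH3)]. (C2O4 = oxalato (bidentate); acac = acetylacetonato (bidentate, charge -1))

There is no counter-ion, so the complex is neutral overall.
Ligand charges: 1×oxalato (-2 each), 1×fluoro (-1 each), 1×ammine (neutral), 1×acetylacetonato (-1 each); total -4. So Ir + (-4) = 0, giving Ir = +4.
Ligands are named alphabetically: acetylacetonato before ammine before fluoro before oxalato.

(acetylacetonato)amminefluorooxalatoiridium(IV)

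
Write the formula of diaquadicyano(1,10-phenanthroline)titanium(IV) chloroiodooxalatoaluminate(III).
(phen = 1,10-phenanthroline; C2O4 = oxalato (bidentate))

Cation [Ti…]: ligand charges -2, Ti(IV) ⇒ ion charge 2+.
Anion [Al…]: ligand charges -4, Al(III) ⇒ ion charge 1−.
One 2+ cation requires 2 of the 1− anion.

[Ti(CN)2(H2O)2(phen)][Al(C2O4)ClI]2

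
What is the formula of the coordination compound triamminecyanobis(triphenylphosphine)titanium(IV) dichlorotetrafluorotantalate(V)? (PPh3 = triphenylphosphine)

Cation [Ti…]: ligand charges -1, Ti(IV) ⇒ ion charge 3+.
Anion [Ta…]: ligand charges -6, Ta(V) ⇒ ion charge 1−.
One 3+ cation requires 3 of the 1− anion.

[Ti(CN)(NH3)3(PPh3)2][TaCl2F4]3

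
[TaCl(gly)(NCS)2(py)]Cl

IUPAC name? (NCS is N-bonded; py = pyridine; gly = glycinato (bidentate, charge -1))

chloro(glycinato)diisothiocyanato(pyridine)tantalum(V) chloride

The 1 chloride counter-ion carries a total charge of -1, so each complex ion is 1+.
Ligand charges: 2×isothiocyanato (-1 each), 1×pyridine (neutral), 1×chloro (-1 each), 1×glycinato (-1 each); total -4. So Ta + (-4) = 1+, giving Ta = +5.
Ligands are named alphabetically: chloro before glycinato before isothiocyanato before pyridine.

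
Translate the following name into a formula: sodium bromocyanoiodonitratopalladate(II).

Ligands: 1 cyano (CN, -1), 1 bromo (Br, -1), 1 iodo (I, -1), 1 nitrato (NO3, -1). Ligand charge sum = -4.
With Pd in oxidation state +2, the complex ion is [Pd...]^2−.
Charge balance with sodium (+1) requires 1 complex ion per 2 sodium.

Na2[PdBr(CN)I(NO3)]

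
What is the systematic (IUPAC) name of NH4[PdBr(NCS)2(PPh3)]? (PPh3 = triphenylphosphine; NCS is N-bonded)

The 1 ammonium counter-ion carries a total charge of +1, so each complex ion is 1−.
Ligand charges: 1×bromo (-1 each), 1×triphenylphosphine (neutral), 2×isothiocyanato (-1 each); total -3. So Pd + (-3) = 1−, giving Pd = +2.
Ligands are named alphabetically: bromo before isothiocyanato before triphenylphosphine.
The complex ion is anionic, so palladium takes the -ate form palladate(II).

ammonium bromodiisothiocyanato(triphenylphosphine)palladate(II)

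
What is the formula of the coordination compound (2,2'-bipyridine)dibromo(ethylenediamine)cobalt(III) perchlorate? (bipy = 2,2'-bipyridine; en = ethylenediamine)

[Co(bipy)Br2(en)]ClO4

Ligands: 2 bromo (Br, -1), 1 2,2'-bipyridine (bipy, neutral), 1 ethylenediamine (en, neutral). Ligand charge sum = -2.
With Co in oxidation state +3, the complex ion is [Co...]^1+.
Charge balance with perchlorate (-1) requires 1 complex ion per 1 perchlorate.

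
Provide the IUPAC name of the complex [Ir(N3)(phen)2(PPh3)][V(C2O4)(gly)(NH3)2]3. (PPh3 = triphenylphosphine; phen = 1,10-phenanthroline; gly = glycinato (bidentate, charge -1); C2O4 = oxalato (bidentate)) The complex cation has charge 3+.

Both ions are complex: the cation is named first with the plain metal name, the anion second with the -ate form; each ion's ligands are alphabetised independently.
The complex cation is given as 3+; its ligand charges sum to -1, so Ir = +4.
With 3 anions per cation, each anion must be 3/3 = 1−.
Anion: ligand charges sum to -3; for the ion to be 1−, V = +2.

azidobis(1,10-phenanthroline)(triphenylphosphine)iridium(IV) diammine(glycinato)oxalatovanadate(II)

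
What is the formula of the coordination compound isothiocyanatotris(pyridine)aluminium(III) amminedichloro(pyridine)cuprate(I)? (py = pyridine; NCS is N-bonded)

Cation [Al…]: ligand charges -1, Al(III) ⇒ ion charge 2+.
Anion [Cu…]: ligand charges -2, Cu(I) ⇒ ion charge 1−.
One 2+ cation requires 2 of the 1− anion.

[Al(NCS)(py)3][CuCl2(NH3)(py)]2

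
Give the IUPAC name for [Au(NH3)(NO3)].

There is no counter-ion, so the complex is neutral overall.
Ligand charges: 1×ammine (neutral), 1×nitrato (-1 each); total -1. So Au + (-1) = 0, giving Au = +1.
Ligands are named alphabetically: ammine before nitrato.

amminenitratogold(I)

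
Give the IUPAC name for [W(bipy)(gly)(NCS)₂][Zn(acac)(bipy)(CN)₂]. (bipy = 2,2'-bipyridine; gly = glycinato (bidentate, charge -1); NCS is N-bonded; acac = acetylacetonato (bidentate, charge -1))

Both ions are complex: the cation is named first with the plain metal name, the anion second with the -ate form; each ion's ligands are alphabetised independently.
Zinc is always +2 in its complexes; the anion's ligand charges sum to -3, so the complex anion is 1−.
A 1:1 salt means the cation carries the equal and opposite charge, 1+.
Cation: ligand charges sum to -3; for the ion to be 1+, W = +4.

(2,2'-bipyridine)(glycinato)diisothiocyanatotungsten(IV) (acetylacetonato)(2,2'-bipyridine)dicyanozincate(II)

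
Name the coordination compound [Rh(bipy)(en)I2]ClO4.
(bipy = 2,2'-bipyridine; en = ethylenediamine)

(2,2'-bipyridine)(ethylenediamine)diiodorhodium(III) perchlorate

The 1 perchlorate counter-ion carries a total charge of -1, so each complex ion is 1+.
Ligand charges: 1×2,2'-bipyridine (neutral), 2×iodo (-1 each), 1×ethylenediamine (neutral); total -2. So Rh + (-2) = 1+, giving Rh = +3.
Ligands are named alphabetically: bipyridine before ethylenediamine before iodo.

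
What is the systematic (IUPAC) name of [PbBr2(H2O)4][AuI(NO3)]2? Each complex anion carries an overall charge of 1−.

tetraaquadibromolead(IV) iodonitratoaurate(I)

Both ions are complex: the cation is named first with the plain metal name, the anion second with the -ate form; each ion's ligands are alphabetised independently.
The complex anion is given as 1−; its ligand charges sum to -2, so Au = +1.
With 2 anions per cation, the cation must be 2×1 = 2+.
Cation: ligand charges sum to -2; for the ion to be 2+, Pb = +4.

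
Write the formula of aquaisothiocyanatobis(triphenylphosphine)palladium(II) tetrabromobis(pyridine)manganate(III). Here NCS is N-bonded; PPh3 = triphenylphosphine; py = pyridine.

[Pd(H2O)(NCS)(PPh3)2][MnBr4(py)2]

Cation [Pd…]: ligand charges -1, Pd(II) ⇒ ion charge 1+.
Anion [Mn…]: ligand charges -4, Mn(III) ⇒ ion charge 1−.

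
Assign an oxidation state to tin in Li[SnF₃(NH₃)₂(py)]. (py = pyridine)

1 lithium outside the brackets (+1 each) → the complex ion is 1−.
Ligand charges: 3×F = -3; 2×NH3 neutral; 1×py neutral; sum -3.
Sn + (-3) = 1− ⇒ Sn is +2.

+2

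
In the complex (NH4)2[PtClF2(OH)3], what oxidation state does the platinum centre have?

+4

2 ammonium outside the brackets (+1 each) → the complex ion is 2−.
Ligand charges: 3×OH = -3; 1×Cl = -1; 2×F = -2; sum -6.
Pt + (-6) = 2− ⇒ Pt is +4.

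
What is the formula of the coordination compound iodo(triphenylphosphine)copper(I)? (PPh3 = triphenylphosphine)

Ligands: 1 triphenylphosphine (PPh3, neutral), 1 iodo (I, -1). Ligand charge sum = -1.
With Cu in oxidation state +1, the complex ion is [Cu...].

[CuI(PPh3)]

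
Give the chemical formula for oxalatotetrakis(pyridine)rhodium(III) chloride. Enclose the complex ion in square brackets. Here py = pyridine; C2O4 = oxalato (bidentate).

[Rh(C2O4)(py)4]Cl

Ligands: 4 pyridine (py, neutral), 1 oxalato (C2O4, -2). Ligand charge sum = -2.
With Rh in oxidation state +3, the complex ion is [Rh...]^1+.
Charge balance with chloride (-1) requires 1 complex ion per 1 chloride.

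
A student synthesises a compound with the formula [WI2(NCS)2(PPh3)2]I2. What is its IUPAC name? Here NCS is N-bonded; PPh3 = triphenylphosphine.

The 2 iodide counter-ions carry a total charge of -2, so each complex ion is 2+.
Ligand charges: 2×isothiocyanato (-1 each), 2×iodo (-1 each), 2×triphenylphosphine (neutral); total -4. So W + (-4) = 2+, giving W = +6.
Ligands are named alphabetically: iodo before isothiocyanato before triphenylphosphine.

diiododiisothiocyanatobis(triphenylphosphine)tungsten(VI) iodide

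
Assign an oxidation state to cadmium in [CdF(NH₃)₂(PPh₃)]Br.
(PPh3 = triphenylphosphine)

+2

1 bromide outside the brackets (-1 each) → the complex ion is 1+.
Ligand charges: 1×PPh3 neutral; 2×NH3 neutral; 1×F = -1; sum -1.
Cd + (-1) = 1+ ⇒ Cd is +2.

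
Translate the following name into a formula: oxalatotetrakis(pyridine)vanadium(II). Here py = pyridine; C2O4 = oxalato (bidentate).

[V(C2O4)(py)4]

Ligands: 4 pyridine (py, neutral), 1 oxalato (C2O4, -2). Ligand charge sum = -2.
With V in oxidation state +2, the complex ion is [V...].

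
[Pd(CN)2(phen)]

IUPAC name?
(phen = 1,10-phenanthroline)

There is no counter-ion, so the complex is neutral overall.
Ligand charges: 2×cyano (-1 each), 1×1,10-phenanthroline (neutral); total -2. So Pd + (-2) = 0, giving Pd = +2.
Ligands are named alphabetically: cyano before phenanthroline.

dicyano(1,10-phenanthroline)palladium(II)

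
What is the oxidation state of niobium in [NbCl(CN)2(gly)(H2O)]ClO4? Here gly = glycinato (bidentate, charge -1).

+5

1 perchlorate outside the brackets (-1 each) → the complex ion is 1+.
Ligand charges: 2×CN = -2; 1×H2O neutral; 1×gly = -1; 1×Cl = -1; sum -4.
Nb + (-4) = 1+ ⇒ Nb is +5.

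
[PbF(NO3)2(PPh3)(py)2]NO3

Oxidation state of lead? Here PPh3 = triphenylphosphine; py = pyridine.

1 nitrate outside the brackets (-1 each) → the complex ion is 1+.
Ligand charges: 2×NO3 = -2; 1×F = -1; 1×PPh3 neutral; 2×py neutral; sum -3.
Pb + (-3) = 1+ ⇒ Pb is +4.

+4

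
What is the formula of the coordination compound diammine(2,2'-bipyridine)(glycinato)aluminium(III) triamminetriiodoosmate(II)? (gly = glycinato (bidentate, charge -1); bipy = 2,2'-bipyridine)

Cation [Al…]: ligand charges -1, Al(III) ⇒ ion charge 2+.
Anion [Os…]: ligand charges -3, Os(II) ⇒ ion charge 1−.

[Al(bipy)(gly)(NH3)2][OsI3(NH3)3]2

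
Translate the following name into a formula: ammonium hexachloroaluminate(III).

Ligands: 6 chloro (Cl, -1). Ligand charge sum = -6.
Charge balance with ammonium (+1) requires 1 complex ion per 3 ammonium.

(NH4)3[AlCl6]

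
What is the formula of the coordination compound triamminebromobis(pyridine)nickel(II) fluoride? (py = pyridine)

[NiBr(NH3)3(py)2]F

Ligands: 1 bromo (Br, -1), 3 ammine (NH3, neutral), 2 pyridine (py, neutral). Ligand charge sum = -1.
Charge balance with fluoride (-1) requires 1 complex ion per 1 fluoride.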